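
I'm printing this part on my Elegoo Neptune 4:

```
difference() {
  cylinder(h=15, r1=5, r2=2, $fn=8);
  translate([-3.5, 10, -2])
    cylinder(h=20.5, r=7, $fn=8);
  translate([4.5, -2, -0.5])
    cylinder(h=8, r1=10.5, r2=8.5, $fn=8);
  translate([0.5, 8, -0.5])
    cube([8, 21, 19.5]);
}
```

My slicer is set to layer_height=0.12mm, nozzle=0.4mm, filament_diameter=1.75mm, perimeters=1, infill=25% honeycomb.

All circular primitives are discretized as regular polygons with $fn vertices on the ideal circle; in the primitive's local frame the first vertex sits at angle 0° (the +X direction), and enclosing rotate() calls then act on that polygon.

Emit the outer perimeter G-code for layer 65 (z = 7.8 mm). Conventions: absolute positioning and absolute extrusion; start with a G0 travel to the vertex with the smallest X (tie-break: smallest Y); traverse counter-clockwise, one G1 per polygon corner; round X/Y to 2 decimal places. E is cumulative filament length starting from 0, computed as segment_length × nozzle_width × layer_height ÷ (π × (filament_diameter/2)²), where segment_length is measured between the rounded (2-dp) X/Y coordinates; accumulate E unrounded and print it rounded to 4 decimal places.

G0 X-3.44 Y0.00 Z7.80
G1 X-2.43 Y-2.43 E0.0525
G1 X0.00 Y-3.44 E0.1050
G1 X2.43 Y-2.43 E0.1575
G1 X3.44 Y0.00 E0.2101
G1 X2.43 Y2.43 E0.2626
G1 X0.00 Y3.44 E0.3151
G1 X-2.43 Y2.43 E0.3676
G1 X-3.44 Y0.00 E0.4201

At z = 7.8 mm: the cone (r1=5→r2=2) has section circumradius 3.440 here — a regular 8-gon; the cylinder at (-3.5, 10): section is a regular 8-gon, circumradius r=7; the cone at (4.5, -2) is absent (z outside [-0.5, 7.5]); the cube at (0.5, 8) (footprint 8×21) is included at this height; After the difference (first − rest): starting from the cone, the r=7 cylinder at (-3.5, 10) misses the remaining region (no effect); the 8×21 cube at (0.5, 8) misses the remaining region (no effect) — 1 connected region. The outline is a single polygon with 8 vertices. Extrusion per mm of travel: 0.4 × 0.12 / (π × 0.875²) = 0.019956. Accumulating E over each segment gives final E = 0.4201.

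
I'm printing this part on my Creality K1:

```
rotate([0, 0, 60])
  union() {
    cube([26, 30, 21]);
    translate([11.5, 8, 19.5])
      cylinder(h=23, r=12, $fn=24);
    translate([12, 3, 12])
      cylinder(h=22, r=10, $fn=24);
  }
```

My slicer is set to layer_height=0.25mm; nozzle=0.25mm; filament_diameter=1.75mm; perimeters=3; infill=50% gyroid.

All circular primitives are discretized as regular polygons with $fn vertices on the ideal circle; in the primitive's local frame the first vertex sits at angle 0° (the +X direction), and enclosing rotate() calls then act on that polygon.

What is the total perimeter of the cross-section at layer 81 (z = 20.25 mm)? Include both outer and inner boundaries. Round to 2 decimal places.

At z = 20.25 mm: the cube (footprint 26×30) is included at this height (perimeter 112.00 mm); the r=12 cylinder at (11.5, 8) contributes a regular 24-gon of circumradius 12 (perimeter = 2·24·12.000·sin(180°/24) = 75.18 mm); the r=10 cylinder at (12, 3) gives a regular 24-gon of circumradius 10 (constant along its height) (perimeter = 2·24·10.000·sin(180°/24) = 62.65 mm); Combining (union): the regions partially overlap (shared area 659.44 mm²), so the edge portions inside another operand are dropped and the merged outline is re-measured after clipping — boundary = 118.33 mm; (whole slice rotated 60° about Z — lengths, areas and connectivity unchanged). Overall, the cross-section is a single solid region. Total boundary length (outer) = 118.33 mm.

118.33 mm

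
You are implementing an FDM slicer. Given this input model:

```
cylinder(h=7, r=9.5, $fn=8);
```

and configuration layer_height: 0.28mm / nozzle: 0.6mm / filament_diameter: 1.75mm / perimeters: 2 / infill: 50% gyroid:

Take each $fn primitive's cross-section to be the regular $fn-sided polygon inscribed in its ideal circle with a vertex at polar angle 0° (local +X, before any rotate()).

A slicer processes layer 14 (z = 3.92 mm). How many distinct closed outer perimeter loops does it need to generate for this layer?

1

At z = 3.92 mm: the r=9.5 cylinder gives a regular 8-gon of circumradius 9.5 (constant along its height). The result has 1 disconnected region.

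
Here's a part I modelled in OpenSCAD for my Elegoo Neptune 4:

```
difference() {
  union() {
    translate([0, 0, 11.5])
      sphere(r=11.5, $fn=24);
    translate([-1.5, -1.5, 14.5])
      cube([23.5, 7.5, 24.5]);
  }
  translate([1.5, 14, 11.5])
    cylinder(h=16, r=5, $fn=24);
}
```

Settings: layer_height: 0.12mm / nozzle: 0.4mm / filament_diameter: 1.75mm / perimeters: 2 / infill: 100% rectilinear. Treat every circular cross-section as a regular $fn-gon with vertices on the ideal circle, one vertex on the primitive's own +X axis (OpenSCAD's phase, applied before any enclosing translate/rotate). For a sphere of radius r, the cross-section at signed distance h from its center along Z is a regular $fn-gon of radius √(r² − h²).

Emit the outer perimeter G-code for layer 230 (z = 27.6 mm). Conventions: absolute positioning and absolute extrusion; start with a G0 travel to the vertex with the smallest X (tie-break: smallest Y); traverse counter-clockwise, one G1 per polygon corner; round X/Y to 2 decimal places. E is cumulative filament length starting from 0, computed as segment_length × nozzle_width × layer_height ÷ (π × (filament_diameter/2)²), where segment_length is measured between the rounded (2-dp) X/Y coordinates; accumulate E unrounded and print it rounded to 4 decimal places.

At z = 27.6 mm: the sphere is not intersected at this z (|z−center|=16.100 > r=11.5); the cube at (-1.5, -1.5) is present — its section is the full 23.5×7.5 rectangle; Merging all regions: only the 23.5×7.5 cube at (-1.5, -1.5) is present, so the union is just that shape — 1 connected region; the cylinder at (1.5, 14) is not intersected at this z (z outside [11.5, 27.5]); After the difference (first − rest): none of the subtracted shapes is present at this height, so the result so far is unchanged — 1 connected region. The outline is a single polygon with 4 vertices. Extrusion per mm of travel: 0.4 × 0.12 / (π × 0.875²) = 0.019956. Accumulating E over each segment gives final E = 1.2373.

G0 X-1.50 Y-1.50 Z27.60
G1 X22.00 Y-1.50 E0.4690
G1 X22.00 Y6.00 E0.6186
G1 X-1.50 Y6.00 E1.0876
G1 X-1.50 Y-1.50 E1.2373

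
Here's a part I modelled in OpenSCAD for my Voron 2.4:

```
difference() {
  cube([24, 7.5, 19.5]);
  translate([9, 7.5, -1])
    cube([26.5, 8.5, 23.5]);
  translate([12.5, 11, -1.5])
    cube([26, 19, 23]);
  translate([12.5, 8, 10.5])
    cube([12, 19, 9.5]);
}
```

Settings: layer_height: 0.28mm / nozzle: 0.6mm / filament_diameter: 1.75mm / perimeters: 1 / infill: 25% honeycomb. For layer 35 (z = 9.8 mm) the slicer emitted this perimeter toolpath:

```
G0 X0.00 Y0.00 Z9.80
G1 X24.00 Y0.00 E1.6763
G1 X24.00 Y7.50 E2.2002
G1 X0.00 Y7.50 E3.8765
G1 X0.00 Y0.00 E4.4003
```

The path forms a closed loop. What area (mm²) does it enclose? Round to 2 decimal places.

Apply the shoelace formula to the sequence of (X, Y) vertices; enclosed area = 180.00 mm².

180.00 mm²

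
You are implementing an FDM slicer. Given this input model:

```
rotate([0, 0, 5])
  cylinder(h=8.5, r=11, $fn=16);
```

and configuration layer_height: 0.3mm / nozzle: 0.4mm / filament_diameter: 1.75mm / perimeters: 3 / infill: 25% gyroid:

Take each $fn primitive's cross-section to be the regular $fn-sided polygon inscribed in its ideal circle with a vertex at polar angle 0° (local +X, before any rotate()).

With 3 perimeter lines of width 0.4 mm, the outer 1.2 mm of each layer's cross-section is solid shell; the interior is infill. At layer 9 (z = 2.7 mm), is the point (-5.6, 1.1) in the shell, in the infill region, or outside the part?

At z = 2.7 mm: the r=11 cylinder gives a regular 16-gon of circumradius 11 (constant along its height); (whole slice rotated 5° about Z — lengths, areas and connectivity unchanged). Overall, the cross-section is a single solid region. Undo the 5° rotation: the query point maps to (-5.483, 1.584) in the un-rotated model frame. The nearest boundary edge runs (-10.16, 4.21)→(-11.00, 0.00); distance from the point to it = 5.10 mm. The point is inside the cross-section and 5.10 mm from the nearest boundary — more than the 1.2 mm shell width (3 × 0.4), so it's in the infill interior.

infill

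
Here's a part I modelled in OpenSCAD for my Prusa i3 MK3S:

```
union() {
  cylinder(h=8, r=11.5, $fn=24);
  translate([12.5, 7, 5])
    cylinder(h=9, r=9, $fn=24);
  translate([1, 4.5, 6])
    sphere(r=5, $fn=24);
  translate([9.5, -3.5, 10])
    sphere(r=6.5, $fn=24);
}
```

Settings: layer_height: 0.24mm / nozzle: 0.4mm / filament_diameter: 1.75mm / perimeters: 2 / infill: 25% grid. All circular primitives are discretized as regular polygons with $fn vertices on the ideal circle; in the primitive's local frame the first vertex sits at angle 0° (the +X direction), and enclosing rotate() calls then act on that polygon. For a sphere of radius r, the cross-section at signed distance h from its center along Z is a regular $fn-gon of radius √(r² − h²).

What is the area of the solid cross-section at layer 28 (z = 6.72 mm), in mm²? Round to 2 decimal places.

At z = 6.72 mm: the r=11.5 cylinder gives a regular 24-gon of circumradius 11.5 (constant along its height) (area = (24/2)·11.500²·sin(360°/24) = 410.75 mm²); the cylinder at (12.5, 7): section is a regular 24-gon, circumradius r=9 (area = (24/2)·9.000²·sin(360°/24) = 251.57 mm²); the r=5 sphere at (1, 4.5) slices to a regular 24-gon of circumradius 4.948 (√(r²−h²) with h=0.72 from center) (area = (24/2)·4.948²·sin(360°/24) = 76.04 mm²); the r=6.5 sphere at (9.5, -3.5) slices to a regular 24-gon of circumradius 5.612 (√(r²−h²) with h=3.28 from center) (area = (24/2)·5.612²·sin(360°/24) = 97.81 mm²); Combining (union): the regions partially overlap — summed areas 836.16 mm² minus the doubly-counted overlap 202.41 mm² gives 633.75 mm² — area = 633.75 mm². Overall, the cross-section is a single solid region. Net area = 633.75 mm².

633.75 mm²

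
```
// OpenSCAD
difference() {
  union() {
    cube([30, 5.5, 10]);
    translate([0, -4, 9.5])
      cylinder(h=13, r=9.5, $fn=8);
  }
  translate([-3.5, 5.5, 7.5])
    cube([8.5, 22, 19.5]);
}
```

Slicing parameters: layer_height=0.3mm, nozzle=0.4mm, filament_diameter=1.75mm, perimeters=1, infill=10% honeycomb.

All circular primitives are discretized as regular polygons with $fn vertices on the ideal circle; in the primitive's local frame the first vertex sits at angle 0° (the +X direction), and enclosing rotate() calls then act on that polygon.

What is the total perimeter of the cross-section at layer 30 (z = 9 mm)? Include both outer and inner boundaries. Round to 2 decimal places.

71.00 mm

At z = 9 mm: the 30×5.5 cube contributes its full rectangle (perimeter 71.00 mm); the cylinder at (0, -4) does not reach this height (z outside [9.5, 22.5]); Merging all regions: only the 30×5.5 cube is present, so the union is just that shape — boundary = 71.00 mm; the cube at (-3.5, 5.5) is present — its section is the full 8.5×22 rectangle (perimeter 61.00 mm); After the difference (first − rest): starting from the result so far, the 8.5×22 cube at (-3.5, 5.5) misses the remaining region (no effect) — boundary = 71.00 mm. Overall, the cross-section is a single solid region. Total boundary length (outer) = 71.00 mm.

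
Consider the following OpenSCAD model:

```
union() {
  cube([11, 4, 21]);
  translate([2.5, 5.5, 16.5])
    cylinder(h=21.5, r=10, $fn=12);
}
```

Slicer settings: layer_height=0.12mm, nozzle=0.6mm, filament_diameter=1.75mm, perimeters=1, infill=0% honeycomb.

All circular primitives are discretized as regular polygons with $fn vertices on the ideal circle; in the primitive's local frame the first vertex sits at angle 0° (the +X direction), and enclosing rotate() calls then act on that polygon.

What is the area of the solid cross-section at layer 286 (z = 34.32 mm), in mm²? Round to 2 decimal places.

At z = 34.32 mm: the cube is not intersected at this z (z outside [0, 21]); the cylinder at (2.5, 5.5): section is a regular 12-gon, circumradius r=10 (area = (12/2)·10.000²·sin(360°/12) = 300.00 mm²); Taking the union: only the r=10 cylinder at (2.5, 5.5) is present, so the union is just that shape — area = 300.00 mm². Overall, the cross-section is a single solid region. Net area = 300.00 mm².

300.00 mm²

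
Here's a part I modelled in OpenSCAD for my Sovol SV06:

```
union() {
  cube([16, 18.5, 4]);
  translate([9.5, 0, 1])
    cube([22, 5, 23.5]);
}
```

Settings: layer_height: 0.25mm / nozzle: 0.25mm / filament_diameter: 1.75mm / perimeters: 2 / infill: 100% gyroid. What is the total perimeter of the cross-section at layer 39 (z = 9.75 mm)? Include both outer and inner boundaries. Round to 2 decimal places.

54.00 mm

At z = 9.75 mm: the cube is absent (z outside [0, 4]); the cube at (9.5, 0) is present — its section is the full 22×5 rectangle (perimeter 54.00 mm); Taking the union: only the 22×5 cube at (9.5, 0) is present, so the union is just that shape — boundary = 54.00 mm. Overall, the cross-section is a single solid region. Total boundary length (outer) = 54.00 mm.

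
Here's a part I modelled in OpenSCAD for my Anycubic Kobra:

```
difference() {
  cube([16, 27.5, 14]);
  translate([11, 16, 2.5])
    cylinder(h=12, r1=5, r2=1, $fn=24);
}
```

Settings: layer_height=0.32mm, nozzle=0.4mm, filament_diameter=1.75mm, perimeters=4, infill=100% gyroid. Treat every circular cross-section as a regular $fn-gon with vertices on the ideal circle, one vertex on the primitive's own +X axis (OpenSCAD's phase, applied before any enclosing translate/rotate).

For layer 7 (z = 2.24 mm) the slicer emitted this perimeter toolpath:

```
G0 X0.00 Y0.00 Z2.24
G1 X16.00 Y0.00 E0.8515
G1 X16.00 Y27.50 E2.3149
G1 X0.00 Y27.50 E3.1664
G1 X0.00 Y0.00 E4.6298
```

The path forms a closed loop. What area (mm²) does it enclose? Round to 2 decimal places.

440.00 mm²

Apply the shoelace formula to the sequence of (X, Y) vertices; enclosed area = 440.00 mm².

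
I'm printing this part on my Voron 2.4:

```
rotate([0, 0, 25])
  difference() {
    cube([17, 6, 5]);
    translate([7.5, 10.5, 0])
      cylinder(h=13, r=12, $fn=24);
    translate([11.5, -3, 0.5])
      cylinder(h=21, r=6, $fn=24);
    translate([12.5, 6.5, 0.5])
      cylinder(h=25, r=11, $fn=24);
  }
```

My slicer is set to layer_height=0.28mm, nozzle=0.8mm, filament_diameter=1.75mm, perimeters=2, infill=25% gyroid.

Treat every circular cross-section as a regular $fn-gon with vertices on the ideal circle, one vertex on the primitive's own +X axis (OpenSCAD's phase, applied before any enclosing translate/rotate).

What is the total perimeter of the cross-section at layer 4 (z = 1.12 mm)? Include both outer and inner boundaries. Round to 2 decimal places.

5.19 mm

At z = 1.12 mm: the cube is present — its section is the full 17×6 rectangle (perimeter 46.00 mm); the cylinder at (7.5, 10.5): section is a regular 24-gon, circumradius r=12 (perimeter = 2·24·12.000·sin(180°/24) = 75.18 mm); the cylinder at (11.5, -3): section is a regular 24-gon, circumradius r=6 (perimeter = 2·24·6.000·sin(180°/24) = 37.59 mm); the r=11 cylinder at (12.5, 6.5) contributes a regular 24-gon of circumradius 11 (perimeter = 2·24·11.000·sin(180°/24) = 68.92 mm); After the difference (first − rest): starting from the 17×6 cube, the r=12 cylinder at (7.5, 10.5) partially overlaps it — only the 95.59 mm² overlap (of its 447.24 mm²) is removed, clipping the outline; the r=6 cylinder at (11.5, -3) partially overlaps it — only the 2.67 mm² overlap (of its 111.81 mm²) is removed, clipping the outline; the r=11 cylinder at (12.5, 6.5) partially overlaps it — only the 2.70 mm² overlap (of its 375.81 mm²) is removed, clipping the outline — boundary = 5.19 mm; (whole slice rotated 25° about Z — lengths, areas and connectivity unchanged). Overall, the cross-section is a single solid region. Total boundary length (outer) = 5.19 mm.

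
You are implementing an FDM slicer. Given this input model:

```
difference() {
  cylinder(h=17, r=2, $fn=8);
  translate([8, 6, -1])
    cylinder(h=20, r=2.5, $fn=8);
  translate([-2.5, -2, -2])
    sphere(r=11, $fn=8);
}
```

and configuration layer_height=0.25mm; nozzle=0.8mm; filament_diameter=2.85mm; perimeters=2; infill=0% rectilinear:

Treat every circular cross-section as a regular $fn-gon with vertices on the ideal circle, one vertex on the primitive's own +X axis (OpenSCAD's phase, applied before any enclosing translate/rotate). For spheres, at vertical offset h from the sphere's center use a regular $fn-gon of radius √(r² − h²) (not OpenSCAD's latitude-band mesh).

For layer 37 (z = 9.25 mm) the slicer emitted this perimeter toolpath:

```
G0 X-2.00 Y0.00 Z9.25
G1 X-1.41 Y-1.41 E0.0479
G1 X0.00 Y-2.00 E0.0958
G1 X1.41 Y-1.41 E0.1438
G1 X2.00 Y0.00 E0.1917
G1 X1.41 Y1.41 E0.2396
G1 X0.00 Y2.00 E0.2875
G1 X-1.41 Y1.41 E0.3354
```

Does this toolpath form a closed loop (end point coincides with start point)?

no

Start point (G0): (-2.00, 0.00). End point (last G1): the path does not return to the start — open.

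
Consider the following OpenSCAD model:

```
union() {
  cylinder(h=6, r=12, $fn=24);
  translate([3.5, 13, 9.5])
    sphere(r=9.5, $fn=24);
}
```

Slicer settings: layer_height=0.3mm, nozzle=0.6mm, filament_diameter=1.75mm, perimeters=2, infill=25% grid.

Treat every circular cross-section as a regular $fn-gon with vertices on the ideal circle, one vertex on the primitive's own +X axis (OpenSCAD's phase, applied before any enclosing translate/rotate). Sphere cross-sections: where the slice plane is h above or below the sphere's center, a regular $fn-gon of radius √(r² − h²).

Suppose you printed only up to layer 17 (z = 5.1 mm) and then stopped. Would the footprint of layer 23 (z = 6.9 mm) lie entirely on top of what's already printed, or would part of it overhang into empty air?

part overhangs

Compare the two slices. At z = 5.1: the r=12 cylinder gives a regular 24-gon of circumradius 12 (constant along its height) (area = (24/2)·12.000²·sin(360°/24) = 447.24 mm²); the r=9.5 sphere at (3.5, 13) contributes a regular 24-gon of circumradius √(9.5²−4.4²) = 8.420 (area = (24/2)·8.420²·sin(360°/24) = 220.17 mm²); Merging all regions: the regions partially overlap — summed areas 667.41 mm² minus the doubly-counted overlap 70.22 mm² gives 597.19 mm² — area = 597.19 mm². At z = 6.9: the cylinder is absent (z outside [0, 6]); the r=9.5 sphere at (3.5, 13) contributes a regular 24-gon of circumradius √(9.5²−2.6²) = 9.137 (area = (24/2)·9.137²·sin(360°/24) = 259.31 mm²); Combining (union): only the r=9.5 sphere at (3.5, 13) is present, so the union is just that shape — area = 259.31 mm². Checking containment: at z = 6.9 the cross-section extends beyond the z = 5.1 cross-section by about 25.98 mm².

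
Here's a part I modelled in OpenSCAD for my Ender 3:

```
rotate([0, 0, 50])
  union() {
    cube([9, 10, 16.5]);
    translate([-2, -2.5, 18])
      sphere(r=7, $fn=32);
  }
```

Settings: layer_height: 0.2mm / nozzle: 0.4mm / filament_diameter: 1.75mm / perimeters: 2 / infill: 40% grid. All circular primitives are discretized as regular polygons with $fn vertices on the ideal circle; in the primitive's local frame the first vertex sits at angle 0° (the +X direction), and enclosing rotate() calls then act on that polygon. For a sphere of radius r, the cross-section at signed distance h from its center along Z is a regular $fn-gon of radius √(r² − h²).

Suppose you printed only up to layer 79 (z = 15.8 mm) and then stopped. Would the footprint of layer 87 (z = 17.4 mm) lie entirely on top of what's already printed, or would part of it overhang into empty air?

Compare the two slices. At z = 15.8: the cube (footprint 9×10) is included at this height (area 90.00 mm²); the r=7 sphere at (-2, -2.5) contributes a regular 32-gon of circumradius √(7²−2.2²) = 6.645 (area = (32/2)·6.645²·sin(360°/32) = 137.84 mm²); Taking the union: the regions partially overlap — summed areas 227.84 mm² minus the doubly-counted overlap 10.26 mm² gives 217.58 mm² — area = 217.58 mm²; (whole slice rotated 50° about Z — lengths, areas and connectivity unchanged). At z = 17.4: the cube does not reach this height (z outside [0, 16.5]); the r=7 sphere at (-2, -2.5) contributes a regular 32-gon of circumradius √(7²−0.6²) = 6.974 (area = (32/2)·6.974²·sin(360°/32) = 151.83 mm²); Taking the union: only the r=7 sphere at (-2, -2.5) is present, so the union is just that shape — area = 151.83 mm²; (whole slice rotated 50° about Z — lengths, areas and connectivity unchanged). Checking containment: at z = 17.4 the cross-section extends beyond the z = 15.8 cross-section by about 11.99 mm².

part overhangs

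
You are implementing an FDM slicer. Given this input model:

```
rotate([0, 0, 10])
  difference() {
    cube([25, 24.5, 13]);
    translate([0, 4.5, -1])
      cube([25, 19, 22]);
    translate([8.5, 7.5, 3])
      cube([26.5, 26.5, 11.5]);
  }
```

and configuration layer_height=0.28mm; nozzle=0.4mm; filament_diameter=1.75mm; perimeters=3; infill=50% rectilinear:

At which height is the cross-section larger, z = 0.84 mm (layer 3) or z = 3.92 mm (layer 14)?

layer 3 (z = 0.84 mm)

Layer 3 (z = 0.84): the 25×24.5 cube contributes its full rectangle (area 612.50 mm²); the 25×19 cube at (0, 4.5) contributes its full rectangle (area 475.00 mm²); the cube at (8.5, 7.5) is absent (z outside [3, 14.5]); Taking the first minus the rest: starting from the 25×24.5 cube (612.50 mm²), the 25×19 cube at (0, 4.5) lies inside it touching the edge (removes its full 475.00 mm²) — area = 137.50 mm²; (whole slice rotated 10° about Z — lengths, areas and connectivity unchanged). So its area = 137.50 mm². Layer 14 (z = 3.92): the 25×24.5 cube contributes its full rectangle (area 612.50 mm²); the 25×19 cube at (0, 4.5) contributes its full rectangle (area 475.00 mm²); the cube at (8.5, 7.5) (footprint 26.5×26.5) is included at this height (area 702.25 mm²); Subtracting the remaining from the first: starting from the 25×24.5 cube (612.50 mm²), the 25×19 cube at (0, 4.5) lies inside it touching the edge (removes its full 475.00 mm²); the 26.5×26.5 cube at (8.5, 7.5) partially overlaps it — only the 16.50 mm² overlap (of its 702.25 mm²) is removed, clipping the outline — area = 121.00 mm²; (whole slice rotated 10° about Z — lengths, areas and connectivity unchanged). So its area = 121.00 mm². Layer 3 is larger (137.50 vs 121.00 mm²).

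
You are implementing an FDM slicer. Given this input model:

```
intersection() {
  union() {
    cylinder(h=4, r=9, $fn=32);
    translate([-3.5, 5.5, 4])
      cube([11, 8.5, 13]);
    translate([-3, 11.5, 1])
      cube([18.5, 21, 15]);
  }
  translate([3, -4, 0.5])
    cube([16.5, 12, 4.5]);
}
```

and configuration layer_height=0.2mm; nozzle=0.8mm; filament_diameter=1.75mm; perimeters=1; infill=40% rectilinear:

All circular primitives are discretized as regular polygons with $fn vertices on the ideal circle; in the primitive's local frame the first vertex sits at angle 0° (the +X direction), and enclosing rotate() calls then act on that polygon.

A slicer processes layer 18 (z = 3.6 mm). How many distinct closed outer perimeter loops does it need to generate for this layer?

1

At z = 3.6 mm: the r=9 cylinder gives a regular 32-gon of circumradius 9 (constant along its height); the cube at (-3.5, 5.5) is absent (z outside [4, 17]); the 18.5×21 cube at (-3, 11.5) contributes its full rectangle; Taking the union: the 2 present regions are separate (no shared area or edge), so areas and boundary lengths simply add and each stays a separate island — 2 connected regions; the cube at (3, -4) is present — its section is the full 16.5×12 rectangle; Taking the intersection: the 16.5×12 cube at (3, -4) partially overlaps that combined region; clipping to the common part keeps 59.21 mm² — 1 connected region. The result has 1 disconnected region.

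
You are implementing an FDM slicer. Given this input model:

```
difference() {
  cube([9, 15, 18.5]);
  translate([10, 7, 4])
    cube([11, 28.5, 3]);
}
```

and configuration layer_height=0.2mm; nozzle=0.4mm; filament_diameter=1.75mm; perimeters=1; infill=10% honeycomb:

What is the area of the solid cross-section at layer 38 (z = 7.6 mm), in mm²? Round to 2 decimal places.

At z = 7.6 mm: the 9×15 cube contributes its full rectangle (area 135.00 mm²); the cube at (10, 7) does not reach this height (z outside [4, 7]); Subtracting the remaining from the first: none of the subtracted shapes is present at this height, so the 9×15 cube is unchanged — area = 135.00 mm². Overall, the cross-section is a single solid region. Net area = 135.00 mm².

135.00 mm²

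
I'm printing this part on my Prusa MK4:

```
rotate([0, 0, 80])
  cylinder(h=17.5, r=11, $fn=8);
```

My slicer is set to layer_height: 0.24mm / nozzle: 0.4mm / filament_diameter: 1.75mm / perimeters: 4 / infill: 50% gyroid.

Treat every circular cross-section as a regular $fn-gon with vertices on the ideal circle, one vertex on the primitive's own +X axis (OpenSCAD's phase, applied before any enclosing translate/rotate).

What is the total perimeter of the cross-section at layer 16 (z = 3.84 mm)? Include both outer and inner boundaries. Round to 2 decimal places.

67.35 mm

At z = 3.84 mm: the cylinder: section is a regular 8-gon, circumradius r=11 (perimeter = 2·8·11.000·sin(180°/8) = 67.35 mm); (whole slice rotated 80° about Z — lengths, areas and connectivity unchanged). Overall, the cross-section is a single solid region. Total boundary length (outer) = 67.35 mm.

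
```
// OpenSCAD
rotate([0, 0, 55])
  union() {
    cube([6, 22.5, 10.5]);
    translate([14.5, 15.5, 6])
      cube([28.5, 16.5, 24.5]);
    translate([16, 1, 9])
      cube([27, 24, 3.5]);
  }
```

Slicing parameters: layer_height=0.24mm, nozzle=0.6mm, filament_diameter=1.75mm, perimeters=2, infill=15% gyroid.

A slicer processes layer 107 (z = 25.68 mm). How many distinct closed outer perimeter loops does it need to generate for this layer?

1

At z = 25.68 mm: the cube is absent (z outside [0, 10.5]); the 28.5×16.5 cube at (14.5, 15.5) contributes its full rectangle; the cube at (16, 1) does not reach this height (z outside [9, 12.5]); Combining (union): only the 28.5×16.5 cube at (14.5, 15.5) is present, so the union is just that shape — 1 connected region; (rotated 55° about Z; rotation is an isometry so areas/perimeters/island counts are preserved). The result has 1 disconnected region.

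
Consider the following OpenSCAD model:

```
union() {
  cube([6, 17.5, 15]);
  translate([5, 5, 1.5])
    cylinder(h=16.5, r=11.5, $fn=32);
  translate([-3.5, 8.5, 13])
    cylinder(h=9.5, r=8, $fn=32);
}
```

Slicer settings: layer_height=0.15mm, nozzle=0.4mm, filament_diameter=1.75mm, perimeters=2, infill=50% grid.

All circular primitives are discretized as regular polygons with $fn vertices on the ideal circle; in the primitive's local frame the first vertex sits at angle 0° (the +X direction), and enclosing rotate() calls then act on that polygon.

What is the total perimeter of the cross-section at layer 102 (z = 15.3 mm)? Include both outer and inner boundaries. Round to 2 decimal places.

At z = 15.3 mm: the cube does not reach this height (z outside [0, 15]); the cylinder at (5, 5): section is a regular 32-gon, circumradius r=11.5 (perimeter = 2·32·11.500·sin(180°/32) = 72.14 mm); the r=8 cylinder at (-3.5, 8.5) contributes a regular 32-gon of circumradius 8 (perimeter = 2·32·8.000·sin(180°/32) = 50.18 mm); Merging all regions: the regions partially overlap (shared area 120.06 mm²), so the edge portions inside another operand are dropped and the merged outline is re-measured after clipping — boundary = 81.53 mm. Overall, the cross-section is a single solid region. Total boundary length (outer) = 81.53 mm.

81.53 mm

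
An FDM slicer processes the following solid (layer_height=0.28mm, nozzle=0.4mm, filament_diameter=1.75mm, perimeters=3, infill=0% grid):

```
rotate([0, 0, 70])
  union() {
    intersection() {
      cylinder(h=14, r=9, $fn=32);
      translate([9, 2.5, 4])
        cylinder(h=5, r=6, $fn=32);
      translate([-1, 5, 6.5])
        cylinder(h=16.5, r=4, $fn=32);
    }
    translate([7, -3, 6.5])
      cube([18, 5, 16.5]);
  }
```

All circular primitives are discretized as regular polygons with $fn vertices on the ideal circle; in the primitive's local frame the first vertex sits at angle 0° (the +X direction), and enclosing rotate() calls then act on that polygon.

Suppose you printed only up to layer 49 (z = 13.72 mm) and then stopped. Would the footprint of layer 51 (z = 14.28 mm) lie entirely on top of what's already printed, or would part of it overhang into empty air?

Compare the two slices. At z = 13.72: the cylinder: section is a regular 32-gon, circumradius r=9 (area = (32/2)·9.000²·sin(360°/32) = 252.84 mm²); the cylinder at (9, 2.5) does not reach this height (z outside [4, 9]); the r=4 cylinder at (-1, 5) gives a regular 32-gon of circumradius 4 (constant along its height) (area = (32/2)·4.000²·sin(360°/32) = 49.94 mm²); Taking the intersection: at least one operand is absent at this height, so nothing remains; the cube at (7, -3) (footprint 18×5) is included at this height (area 90.00 mm²); Combining (union): only the 18×5 cube at (7, -3) is present, so the union is just that shape — area = 90.00 mm²; (whole slice rotated 70° about Z — lengths, areas and connectivity unchanged). At z = 14.28: the cylinder does not reach this height (z outside [0, 14]); the cylinder at (9, 2.5) is absent (z outside [4, 9]); the cylinder at (-1, 5): section is a regular 32-gon, circumradius r=4 (area = (32/2)·4.000²·sin(360°/32) = 49.94 mm²); Taking the intersection: at least one operand is absent at this height, so nothing remains; the 18×5 cube at (7, -3) contributes its full rectangle (area 90.00 mm²); Combining (union): only the 18×5 cube at (7, -3) is present, so the union is just that shape — area = 90.00 mm²; (rotated 70° about Z; rotation is an isometry so areas/perimeters/island counts are preserved). Checking containment: the cross-section at z = 14.28 is a subset of the cross-section at z = 13.72.

entirely on top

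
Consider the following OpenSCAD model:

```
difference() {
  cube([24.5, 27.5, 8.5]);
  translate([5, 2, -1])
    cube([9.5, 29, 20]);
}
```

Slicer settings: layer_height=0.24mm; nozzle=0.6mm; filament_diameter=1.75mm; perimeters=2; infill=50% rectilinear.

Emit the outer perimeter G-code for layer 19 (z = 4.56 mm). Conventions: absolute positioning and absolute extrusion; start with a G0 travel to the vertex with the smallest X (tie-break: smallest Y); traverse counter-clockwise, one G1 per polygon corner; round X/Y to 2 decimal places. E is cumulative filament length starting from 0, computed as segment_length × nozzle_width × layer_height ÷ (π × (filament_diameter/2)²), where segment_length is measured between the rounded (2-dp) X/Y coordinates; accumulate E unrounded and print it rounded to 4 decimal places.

G0 X0.00 Y0.00 Z4.56
G1 X24.50 Y0.00 E1.4668
G1 X24.50 Y27.50 E3.1131
G1 X14.50 Y27.50 E3.7118
G1 X14.50 Y2.00 E5.2385
G1 X5.00 Y2.00 E5.8072
G1 X5.00 Y27.50 E7.3339
G1 X0.00 Y27.50 E7.6332
G1 X0.00 Y0.00 E9.2796

At z = 4.56 mm: the cube (footprint 24.5×27.5) is included at this height; the 9.5×29 cube at (5, 2) contributes its full rectangle; After the difference (first − rest): starting from the 24.5×27.5 cube, the 9.5×29 cube at (5, 2) partially overlaps it — only the 242.25 mm² overlap (of its 275.50 mm²) is removed, clipping the outline — 1 connected region. The outline is a single polygon with 8 vertices. Extrusion per mm of travel: 0.6 × 0.24 / (π × 0.875²) = 0.059868. Accumulating E over each segment gives final E = 9.2796.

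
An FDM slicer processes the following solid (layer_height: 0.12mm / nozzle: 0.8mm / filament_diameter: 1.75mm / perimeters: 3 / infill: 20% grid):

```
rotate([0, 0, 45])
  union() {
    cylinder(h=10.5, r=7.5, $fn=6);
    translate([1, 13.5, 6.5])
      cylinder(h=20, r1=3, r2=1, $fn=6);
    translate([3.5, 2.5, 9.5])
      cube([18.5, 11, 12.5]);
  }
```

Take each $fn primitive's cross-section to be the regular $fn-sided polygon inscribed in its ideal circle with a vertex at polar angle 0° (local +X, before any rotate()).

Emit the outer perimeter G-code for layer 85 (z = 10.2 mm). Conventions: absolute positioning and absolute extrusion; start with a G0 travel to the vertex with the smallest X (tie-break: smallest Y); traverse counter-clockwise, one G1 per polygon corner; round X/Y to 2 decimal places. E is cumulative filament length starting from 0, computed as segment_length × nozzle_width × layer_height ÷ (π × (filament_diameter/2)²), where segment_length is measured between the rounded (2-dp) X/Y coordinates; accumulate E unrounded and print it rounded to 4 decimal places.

G0 X-11.38 Y10.93 Z10.20
G1 X-10.70 Y8.39 E0.1049
G1 X-8.16 Y7.71 E0.2099
G1 X-6.30 Y9.57 E0.3149
G1 X-6.91 Y11.86 E0.4095
G1 X-2.12 Y7.07 E0.6798
G1 X-7.24 Y1.94 E0.9691
G1 X-5.30 Y-5.30 E1.2683
G1 X1.94 Y-7.24 E1.5674
G1 X7.24 Y-1.94 E1.8666
G1 X5.30 Y5.30 E2.1657
G1 X2.51 Y6.05 E2.2810
G1 X13.79 Y17.32 E2.9175
G1 X6.01 Y25.10 E3.3566
G1 X-6.98 Y12.11 E4.0898
G1 X-9.52 Y12.79 E4.1948
G1 X-11.38 Y10.93 E4.2997

At z = 10.2 mm: the cylinder: section is a regular 6-gon, circumradius r=7.5; the cone at (1, 13.5) contributes a regular 6-gon of circumradius 2.630 (interpolated between r1=3 and r2=1 at t=0.185); the cube at (3.5, 2.5) (footprint 18.5×11) is included at this height; Merging all regions: the regions partially overlap (shared area 5.62 mm²), so overlapping operands fuse into one piece — 1 connected region; (whole slice rotated 45° about Z — lengths, areas and connectivity unchanged). The outline is a single polygon with 16 vertices. Extrusion per mm of travel: 0.8 × 0.12 / (π × 0.875²) = 0.039912. Accumulating E over each segment gives final E = 4.2997.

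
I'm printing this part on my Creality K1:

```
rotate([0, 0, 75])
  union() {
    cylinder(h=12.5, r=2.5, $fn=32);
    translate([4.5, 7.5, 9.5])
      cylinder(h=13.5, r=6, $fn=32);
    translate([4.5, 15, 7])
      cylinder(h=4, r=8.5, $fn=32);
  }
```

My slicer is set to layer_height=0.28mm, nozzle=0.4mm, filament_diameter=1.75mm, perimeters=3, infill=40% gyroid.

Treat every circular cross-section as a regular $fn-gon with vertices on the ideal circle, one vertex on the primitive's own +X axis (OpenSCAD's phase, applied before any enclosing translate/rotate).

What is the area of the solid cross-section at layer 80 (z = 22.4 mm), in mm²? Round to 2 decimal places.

112.37 mm²

At z = 22.4 mm: the cylinder does not reach this height (z outside [0, 12.5]); the r=6 cylinder at (4.5, 7.5) gives a regular 32-gon of circumradius 6 (constant along its height) (area = (32/2)·6.000²·sin(360°/32) = 112.37 mm²); the cylinder at (4.5, 15) is absent (z outside [7, 11]); Combining (union): only the r=6 cylinder at (4.5, 7.5) is present, so the union is just that shape — area = 112.37 mm²; (rotated 75° about Z; rotation is an isometry so areas/perimeters/island counts are preserved). Overall, the cross-section is a single solid region. Net area = 112.37 mm².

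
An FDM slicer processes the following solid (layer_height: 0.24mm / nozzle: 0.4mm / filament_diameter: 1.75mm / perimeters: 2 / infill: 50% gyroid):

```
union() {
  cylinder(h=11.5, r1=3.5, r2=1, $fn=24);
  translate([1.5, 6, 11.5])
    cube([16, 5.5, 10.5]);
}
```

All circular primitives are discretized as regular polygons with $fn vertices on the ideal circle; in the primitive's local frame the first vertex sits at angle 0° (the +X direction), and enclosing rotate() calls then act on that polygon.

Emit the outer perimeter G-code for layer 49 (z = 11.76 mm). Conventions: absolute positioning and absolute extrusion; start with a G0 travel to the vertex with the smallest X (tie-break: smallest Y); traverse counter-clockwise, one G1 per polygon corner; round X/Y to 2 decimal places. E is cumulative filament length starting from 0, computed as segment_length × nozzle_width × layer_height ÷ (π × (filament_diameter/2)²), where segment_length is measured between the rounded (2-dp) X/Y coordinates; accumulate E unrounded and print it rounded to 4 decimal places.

At z = 11.76 mm: the cone is absent (z outside [0, 11.5]); the cube at (1.5, 6) (footprint 16×5.5) is included at this height; Combining (union): only the 16×5.5 cube at (1.5, 6) is present, so the union is just that shape — 1 connected region. The outline is a single polygon with 4 vertices. Extrusion per mm of travel: 0.4 × 0.24 / (π × 0.875²) = 0.039912. Accumulating E over each segment gives final E = 1.7162.

G0 X1.50 Y6.00 Z11.76
G1 X17.50 Y6.00 E0.6386
G1 X17.50 Y11.50 E0.8581
G1 X1.50 Y11.50 E1.4967
G1 X1.50 Y6.00 E1.7162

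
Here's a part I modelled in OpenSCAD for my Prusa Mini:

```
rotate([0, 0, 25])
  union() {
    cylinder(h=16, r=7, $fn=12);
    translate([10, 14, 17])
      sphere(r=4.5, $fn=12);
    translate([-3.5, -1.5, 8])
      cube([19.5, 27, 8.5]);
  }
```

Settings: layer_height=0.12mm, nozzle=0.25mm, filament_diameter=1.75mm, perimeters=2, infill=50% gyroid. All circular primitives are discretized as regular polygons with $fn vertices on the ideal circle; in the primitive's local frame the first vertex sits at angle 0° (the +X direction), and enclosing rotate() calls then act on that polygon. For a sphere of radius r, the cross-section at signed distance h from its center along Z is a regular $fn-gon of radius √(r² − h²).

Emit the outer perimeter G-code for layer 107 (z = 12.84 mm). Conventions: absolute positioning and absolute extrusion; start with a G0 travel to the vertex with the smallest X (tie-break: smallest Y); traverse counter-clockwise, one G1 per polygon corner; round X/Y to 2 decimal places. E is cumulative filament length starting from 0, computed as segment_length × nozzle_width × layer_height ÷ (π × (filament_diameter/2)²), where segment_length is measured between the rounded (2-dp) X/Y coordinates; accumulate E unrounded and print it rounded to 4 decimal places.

G0 X-13.95 Y21.63 Z12.84
G1 X-5.73 Y4.02 E0.2424
G1 X-6.97 Y0.61 E0.2876
G1 X-6.34 Y-2.96 E0.3329
G1 X-4.02 Y-5.73 E0.3779
G1 X-0.61 Y-6.97 E0.4232
G1 X2.96 Y-6.34 E0.4684
G1 X5.73 Y-4.02 E0.5135
G1 X6.97 Y-0.61 E0.5587
G1 X6.61 Y1.43 E0.5846
G1 X15.13 Y5.40 E0.7018
G1 X3.72 Y29.87 E1.0385
G1 X-13.95 Y21.63 E1.2817

At z = 12.84 mm: the r=7 cylinder gives a regular 12-gon of circumradius 7 (constant along its height); the sphere at (10, 14): section is a regular 12-gon, circumradius = √(r²−h²) = √(4.5²−4.16²) = 1.716; the cube at (-3.5, -1.5) is present — its section is the full 19.5×27 rectangle; Combining (union): the regions partially overlap (shared area 83.89 mm²), so overlapping operands fuse into one piece — 1 connected region; (rotated 25° about Z; rotation is an isometry so areas/perimeters/island counts are preserved). The outline is a single polygon with 12 vertices. Extrusion per mm of travel: 0.25 × 0.12 / (π × 0.875²) = 0.012473. Accumulating E over each segment gives final E = 1.2817.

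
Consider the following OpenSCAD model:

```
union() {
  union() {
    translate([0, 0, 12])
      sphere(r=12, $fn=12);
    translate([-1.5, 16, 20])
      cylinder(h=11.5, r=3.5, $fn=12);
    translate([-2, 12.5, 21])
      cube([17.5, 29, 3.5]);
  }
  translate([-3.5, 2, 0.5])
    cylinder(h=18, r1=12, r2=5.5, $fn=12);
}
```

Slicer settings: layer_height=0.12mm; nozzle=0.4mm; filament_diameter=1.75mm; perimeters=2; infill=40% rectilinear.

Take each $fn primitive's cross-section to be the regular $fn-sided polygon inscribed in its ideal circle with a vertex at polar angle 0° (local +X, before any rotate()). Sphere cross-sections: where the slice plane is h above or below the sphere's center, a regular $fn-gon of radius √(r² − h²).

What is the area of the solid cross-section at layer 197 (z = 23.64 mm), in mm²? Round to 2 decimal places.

At z = 23.64 mm: the r=12 sphere slices to a regular 12-gon of circumradius 2.917 (√(r²−h²) with h=11.64 from center) (area = (12/2)·2.917²·sin(360°/12) = 25.53 mm²); the r=3.5 cylinder at (-1.5, 16) gives a regular 12-gon of circumradius 3.5 (constant along its height) (area = (12/2)·3.500²·sin(360°/12) = 36.75 mm²); the cube at (-2, 12.5) (footprint 17.5×29) is included at this height (area 507.50 mm²); Taking the union: the regions partially overlap — summed areas 569.78 mm² minus the doubly-counted overlap 21.81 mm² gives 547.97 mm² — area = 547.97 mm²; the cone at (-3.5, 2) is absent (z outside [0.5, 18.5]); Merging all regions: only the result so far is present, so the union is just that shape — area = 547.97 mm². Overall, the cross-section has 2 separate islands. Net area = 547.97 mm².

547.97 mm²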